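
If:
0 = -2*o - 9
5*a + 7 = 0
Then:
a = -7/5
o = -9/2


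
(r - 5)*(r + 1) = r^2 - 4*r - 5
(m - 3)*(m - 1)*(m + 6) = m^3 + 2*m^2 - 21*m + 18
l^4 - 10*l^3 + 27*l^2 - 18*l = l*(l - 6)*(l - 3)*(l - 1)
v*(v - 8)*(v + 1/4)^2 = v^4 - 15*v^3/2 - 63*v^2/16 - v/2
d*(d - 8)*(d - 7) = d^3 - 15*d^2 + 56*d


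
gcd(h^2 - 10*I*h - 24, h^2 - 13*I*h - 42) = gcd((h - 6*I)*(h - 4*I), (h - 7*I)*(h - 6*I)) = h - 6*I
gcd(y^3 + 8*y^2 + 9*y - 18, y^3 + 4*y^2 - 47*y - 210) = y + 6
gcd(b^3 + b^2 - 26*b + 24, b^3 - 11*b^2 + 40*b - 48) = b - 4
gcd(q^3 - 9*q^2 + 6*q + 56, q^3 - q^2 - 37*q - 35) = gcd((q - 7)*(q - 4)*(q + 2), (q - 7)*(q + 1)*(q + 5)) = q - 7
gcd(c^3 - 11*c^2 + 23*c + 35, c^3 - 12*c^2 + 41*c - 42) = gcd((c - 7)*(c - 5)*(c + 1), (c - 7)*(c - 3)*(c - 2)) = c - 7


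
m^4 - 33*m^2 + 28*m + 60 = (m - 5)*(m - 2)*(m + 1)*(m + 6)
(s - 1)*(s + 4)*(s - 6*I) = s^3 + 3*s^2 - 6*I*s^2 - 4*s - 18*I*s + 24*I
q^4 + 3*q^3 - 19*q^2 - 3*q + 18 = (q - 3)*(q - 1)*(q + 1)*(q + 6)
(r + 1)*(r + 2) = r^2 + 3*r + 2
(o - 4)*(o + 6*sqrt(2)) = o^2 - 4*o + 6*sqrt(2)*o - 24*sqrt(2)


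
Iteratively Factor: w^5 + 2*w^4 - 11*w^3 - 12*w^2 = (w)*(w^4 + 2*w^3 - 11*w^2 - 12*w) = w*(w - 3)*(w^3 + 5*w^2 + 4*w) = w*(w - 3)*(w + 4)*(w^2 + w) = w^2*(w - 3)*(w + 4)*(w + 1)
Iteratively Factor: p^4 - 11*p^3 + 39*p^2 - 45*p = (p - 3)*(p^3 - 8*p^2 + 15*p) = p*(p - 3)*(p^2 - 8*p + 15) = p*(p - 5)*(p - 3)*(p - 3)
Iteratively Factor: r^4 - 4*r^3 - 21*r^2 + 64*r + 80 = (r - 5)*(r^3 + r^2 - 16*r - 16) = (r - 5)*(r - 4)*(r^2 + 5*r + 4) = (r - 5)*(r - 4)*(r + 4)*(r + 1)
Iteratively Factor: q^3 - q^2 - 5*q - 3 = (q - 3)*(q^2 + 2*q + 1) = (q - 3)*(q + 1)*(q + 1)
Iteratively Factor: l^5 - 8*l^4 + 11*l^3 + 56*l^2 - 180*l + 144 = (l - 2)*(l^4 - 6*l^3 - l^2 + 54*l - 72) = (l - 4)*(l - 2)*(l^3 - 2*l^2 - 9*l + 18) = (l - 4)*(l - 2)*(l + 3)*(l^2 - 5*l + 6) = (l - 4)*(l - 3)*(l - 2)*(l + 3)*(l - 2)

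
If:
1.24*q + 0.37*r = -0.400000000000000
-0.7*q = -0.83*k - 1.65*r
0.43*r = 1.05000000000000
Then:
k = -5.74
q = -1.05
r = 2.44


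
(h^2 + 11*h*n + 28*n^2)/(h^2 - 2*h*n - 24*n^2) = (h + 7*n)/(h - 6*n)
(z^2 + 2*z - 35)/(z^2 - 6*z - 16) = (-z^2 - 2*z + 35)/(-z^2 + 6*z + 16)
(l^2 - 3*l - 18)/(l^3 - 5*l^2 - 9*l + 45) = (l - 6)/(l^2 - 8*l + 15)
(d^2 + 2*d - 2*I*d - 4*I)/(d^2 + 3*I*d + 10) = (d + 2)/(d + 5*I)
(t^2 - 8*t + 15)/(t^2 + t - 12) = (t - 5)/(t + 4)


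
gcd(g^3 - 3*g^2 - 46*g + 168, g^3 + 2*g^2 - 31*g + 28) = g^2 + 3*g - 28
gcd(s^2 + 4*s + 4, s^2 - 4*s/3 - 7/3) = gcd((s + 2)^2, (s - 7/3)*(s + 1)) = 1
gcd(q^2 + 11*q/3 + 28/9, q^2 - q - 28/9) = q + 4/3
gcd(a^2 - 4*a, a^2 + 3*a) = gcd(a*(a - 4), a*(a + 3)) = a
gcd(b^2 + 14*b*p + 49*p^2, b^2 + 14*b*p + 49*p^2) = b^2 + 14*b*p + 49*p^2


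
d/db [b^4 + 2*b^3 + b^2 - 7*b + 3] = 4*b^3 + 6*b^2 + 2*b - 7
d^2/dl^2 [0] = 0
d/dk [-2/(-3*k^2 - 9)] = -4*k/(3*(k^2 + 3)^2)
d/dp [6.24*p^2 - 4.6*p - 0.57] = 12.48*p - 4.6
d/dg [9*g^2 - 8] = 18*g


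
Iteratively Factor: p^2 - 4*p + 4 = (p - 2)*(p - 2)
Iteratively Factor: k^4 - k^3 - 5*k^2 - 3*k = (k - 3)*(k^3 + 2*k^2 + k) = k*(k - 3)*(k^2 + 2*k + 1) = k*(k - 3)*(k + 1)*(k + 1)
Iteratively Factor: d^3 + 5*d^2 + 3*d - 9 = (d - 1)*(d^2 + 6*d + 9) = (d - 1)*(d + 3)*(d + 3)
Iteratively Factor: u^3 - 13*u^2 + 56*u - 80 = (u - 4)*(u^2 - 9*u + 20) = (u - 5)*(u - 4)*(u - 4)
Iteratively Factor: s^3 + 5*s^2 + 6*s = (s + 2)*(s^2 + 3*s) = s*(s + 2)*(s + 3)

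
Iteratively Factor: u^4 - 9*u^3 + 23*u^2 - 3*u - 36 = (u - 3)*(u^3 - 6*u^2 + 5*u + 12) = (u - 3)*(u + 1)*(u^2 - 7*u + 12) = (u - 4)*(u - 3)*(u + 1)*(u - 3)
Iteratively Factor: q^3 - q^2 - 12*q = (q + 3)*(q^2 - 4*q) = q*(q + 3)*(q - 4)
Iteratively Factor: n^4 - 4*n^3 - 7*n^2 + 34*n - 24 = (n - 2)*(n^3 - 2*n^2 - 11*n + 12) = (n - 2)*(n - 1)*(n^2 - n - 12) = (n - 2)*(n - 1)*(n + 3)*(n - 4)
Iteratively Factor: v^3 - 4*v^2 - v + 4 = (v + 1)*(v^2 - 5*v + 4) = (v - 1)*(v + 1)*(v - 4)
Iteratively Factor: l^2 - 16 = (l - 4)*(l + 4)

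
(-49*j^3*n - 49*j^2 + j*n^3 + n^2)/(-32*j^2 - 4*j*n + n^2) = (49*j^3*n + 49*j^2 - j*n^3 - n^2)/(32*j^2 + 4*j*n - n^2)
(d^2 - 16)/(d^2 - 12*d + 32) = (d + 4)/(d - 8)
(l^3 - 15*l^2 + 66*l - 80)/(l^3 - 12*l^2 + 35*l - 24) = (l^2 - 7*l + 10)/(l^2 - 4*l + 3)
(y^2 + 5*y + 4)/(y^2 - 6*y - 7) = (y + 4)/(y - 7)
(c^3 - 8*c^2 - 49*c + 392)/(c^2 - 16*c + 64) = (c^2 - 49)/(c - 8)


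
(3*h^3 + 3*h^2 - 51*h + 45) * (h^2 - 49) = 3*h^5 + 3*h^4 - 198*h^3 - 102*h^2 + 2499*h - 2205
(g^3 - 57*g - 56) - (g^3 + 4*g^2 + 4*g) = -4*g^2 - 61*g - 56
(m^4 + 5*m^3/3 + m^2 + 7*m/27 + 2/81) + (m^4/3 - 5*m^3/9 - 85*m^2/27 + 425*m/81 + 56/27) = 4*m^4/3 + 10*m^3/9 - 58*m^2/27 + 446*m/81 + 170/81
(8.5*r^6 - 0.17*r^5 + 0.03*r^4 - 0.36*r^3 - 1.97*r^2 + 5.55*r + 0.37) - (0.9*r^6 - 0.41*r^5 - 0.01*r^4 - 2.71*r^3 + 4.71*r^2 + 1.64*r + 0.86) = 7.6*r^6 + 0.24*r^5 + 0.04*r^4 + 2.35*r^3 - 6.68*r^2 + 3.91*r - 0.49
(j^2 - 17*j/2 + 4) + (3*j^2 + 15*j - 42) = 4*j^2 + 13*j/2 - 38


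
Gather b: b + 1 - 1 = b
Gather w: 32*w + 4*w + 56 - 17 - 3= 36*w + 36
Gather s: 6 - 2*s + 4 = 10 - 2*s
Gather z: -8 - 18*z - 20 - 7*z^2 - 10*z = -7*z^2 - 28*z - 28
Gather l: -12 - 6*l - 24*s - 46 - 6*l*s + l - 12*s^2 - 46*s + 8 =l*(-6*s - 5) - 12*s^2 - 70*s - 50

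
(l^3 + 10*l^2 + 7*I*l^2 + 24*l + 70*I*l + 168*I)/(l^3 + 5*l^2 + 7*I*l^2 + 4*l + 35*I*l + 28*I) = (l + 6)/(l + 1)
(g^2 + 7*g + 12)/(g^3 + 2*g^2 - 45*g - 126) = (g + 4)/(g^2 - g - 42)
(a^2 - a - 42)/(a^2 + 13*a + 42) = (a - 7)/(a + 7)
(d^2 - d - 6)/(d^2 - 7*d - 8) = (-d^2 + d + 6)/(-d^2 + 7*d + 8)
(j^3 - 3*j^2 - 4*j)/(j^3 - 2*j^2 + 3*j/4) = 4*(j^2 - 3*j - 4)/(4*j^2 - 8*j + 3)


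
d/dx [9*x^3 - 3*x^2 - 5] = 3*x*(9*x - 2)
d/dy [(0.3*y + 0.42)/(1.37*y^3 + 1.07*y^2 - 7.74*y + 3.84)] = (-0.822*y^3 - 2.0472*y^2 - 0.8988*y + 4.4028)/(1.8769*y^6 + 2.9318*y^5 - 20.0627*y^4 - 6.042*y^3 + 68.1252*y^2 - 59.4432*y + 14.7456)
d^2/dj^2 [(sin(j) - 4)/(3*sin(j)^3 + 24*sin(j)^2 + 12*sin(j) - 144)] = (-4*sin(j)^7 + 12*sin(j)^6 + 310*sin(j)^5 + 464*sin(j)^4 - 584*sin(j)^3 + 4960*sin(j)^2 - 1152*sin(j) - 2816)/(3*(sin(j)^3 + 8*sin(j)^2 + 4*sin(j) - 48)^3)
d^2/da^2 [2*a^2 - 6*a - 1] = 4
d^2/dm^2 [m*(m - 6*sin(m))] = 6*m*sin(m) - 12*cos(m) + 2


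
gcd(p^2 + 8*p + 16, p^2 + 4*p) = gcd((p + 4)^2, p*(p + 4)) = p + 4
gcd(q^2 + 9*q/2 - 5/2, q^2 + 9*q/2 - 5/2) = q^2 + 9*q/2 - 5/2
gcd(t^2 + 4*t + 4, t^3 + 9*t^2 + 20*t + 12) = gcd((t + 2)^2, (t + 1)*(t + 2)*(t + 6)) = t + 2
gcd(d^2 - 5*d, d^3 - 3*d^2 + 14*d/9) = d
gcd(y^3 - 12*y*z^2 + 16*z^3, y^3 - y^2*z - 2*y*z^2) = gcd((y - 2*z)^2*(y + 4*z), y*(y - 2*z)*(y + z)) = y - 2*z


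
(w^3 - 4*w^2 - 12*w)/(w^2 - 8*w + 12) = w*(w + 2)/(w - 2)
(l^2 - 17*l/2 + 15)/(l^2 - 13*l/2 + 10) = (l - 6)/(l - 4)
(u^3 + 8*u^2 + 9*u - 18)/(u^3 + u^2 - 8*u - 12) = (u^3 + 8*u^2 + 9*u - 18)/(u^3 + u^2 - 8*u - 12)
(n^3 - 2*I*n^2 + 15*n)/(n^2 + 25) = n*(n + 3*I)/(n + 5*I)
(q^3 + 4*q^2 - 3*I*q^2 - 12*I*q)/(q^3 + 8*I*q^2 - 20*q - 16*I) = q*(q^2 + q*(4 - 3*I) - 12*I)/(q^3 + 8*I*q^2 - 20*q - 16*I)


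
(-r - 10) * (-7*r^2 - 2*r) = 7*r^3 + 72*r^2 + 20*r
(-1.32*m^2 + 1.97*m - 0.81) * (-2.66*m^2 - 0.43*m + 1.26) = 3.5112*m^4 - 4.6726*m^3 - 0.3557*m^2 + 2.8305*m - 1.0206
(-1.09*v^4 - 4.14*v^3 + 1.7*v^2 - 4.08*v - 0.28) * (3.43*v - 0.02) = -3.7387*v^5 - 14.1784*v^4 + 5.9138*v^3 - 14.0284*v^2 - 0.8788*v + 0.0056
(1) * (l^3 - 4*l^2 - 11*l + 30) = l^3 - 4*l^2 - 11*l + 30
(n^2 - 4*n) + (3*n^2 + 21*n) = 4*n^2 + 17*n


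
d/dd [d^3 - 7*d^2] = d*(3*d - 14)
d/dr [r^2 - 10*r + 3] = 2*r - 10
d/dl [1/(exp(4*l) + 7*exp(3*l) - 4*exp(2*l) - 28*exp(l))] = (-4*exp(3*l) - 21*exp(2*l) + 8*exp(l) + 28)*exp(-l)/(exp(3*l) + 7*exp(2*l) - 4*exp(l) - 28)^2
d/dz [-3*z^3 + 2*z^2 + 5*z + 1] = -9*z^2 + 4*z + 5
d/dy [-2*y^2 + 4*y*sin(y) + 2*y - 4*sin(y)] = 4*y*cos(y) - 4*y - 4*sqrt(2)*cos(y + pi/4) + 2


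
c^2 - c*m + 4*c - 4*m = (c + 4)*(c - m)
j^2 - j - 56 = (j - 8)*(j + 7)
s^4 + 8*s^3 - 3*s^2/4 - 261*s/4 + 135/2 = (s - 3/2)^2*(s + 5)*(s + 6)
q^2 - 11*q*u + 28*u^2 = (q - 7*u)*(q - 4*u)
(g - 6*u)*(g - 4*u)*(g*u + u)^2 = g^4*u^2 - 10*g^3*u^3 + 2*g^3*u^2 + 24*g^2*u^4 - 20*g^2*u^3 + g^2*u^2 + 48*g*u^4 - 10*g*u^3 + 24*u^4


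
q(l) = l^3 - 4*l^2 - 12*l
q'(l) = 3*l^2 - 8*l - 12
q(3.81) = -48.48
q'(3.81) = 1.07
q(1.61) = -25.52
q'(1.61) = -17.10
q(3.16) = -46.31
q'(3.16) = -7.32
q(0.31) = -4.07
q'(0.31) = -14.19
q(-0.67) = 5.94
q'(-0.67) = -5.29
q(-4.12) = -88.39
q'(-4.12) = 71.88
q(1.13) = -17.22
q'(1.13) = -17.21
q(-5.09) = -174.42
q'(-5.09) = 106.44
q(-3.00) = -27.00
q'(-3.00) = 39.00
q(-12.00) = -2160.00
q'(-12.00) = 516.00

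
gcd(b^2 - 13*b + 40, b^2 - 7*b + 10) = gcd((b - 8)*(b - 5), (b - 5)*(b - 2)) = b - 5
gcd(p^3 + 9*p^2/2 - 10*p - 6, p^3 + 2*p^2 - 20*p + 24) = p^2 + 4*p - 12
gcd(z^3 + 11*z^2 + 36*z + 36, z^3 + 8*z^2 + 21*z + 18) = z^2 + 5*z + 6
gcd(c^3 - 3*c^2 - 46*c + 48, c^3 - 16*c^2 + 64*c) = c - 8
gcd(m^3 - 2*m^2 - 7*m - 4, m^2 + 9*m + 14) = 1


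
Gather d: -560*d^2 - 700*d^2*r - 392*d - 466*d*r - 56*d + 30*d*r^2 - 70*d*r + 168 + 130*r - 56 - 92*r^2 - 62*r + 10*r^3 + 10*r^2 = d^2*(-700*r - 560) + d*(30*r^2 - 536*r - 448) + 10*r^3 - 82*r^2 + 68*r + 112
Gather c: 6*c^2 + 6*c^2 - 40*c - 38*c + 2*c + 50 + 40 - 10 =12*c^2 - 76*c + 80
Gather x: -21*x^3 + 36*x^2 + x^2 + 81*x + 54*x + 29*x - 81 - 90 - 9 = -21*x^3 + 37*x^2 + 164*x - 180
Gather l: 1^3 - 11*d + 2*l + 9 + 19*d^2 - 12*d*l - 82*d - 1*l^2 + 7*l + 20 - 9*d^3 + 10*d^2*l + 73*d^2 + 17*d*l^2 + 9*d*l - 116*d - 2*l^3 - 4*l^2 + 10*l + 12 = -9*d^3 + 92*d^2 - 209*d - 2*l^3 + l^2*(17*d - 5) + l*(10*d^2 - 3*d + 19) + 42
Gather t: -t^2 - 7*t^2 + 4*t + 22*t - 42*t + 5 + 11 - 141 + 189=-8*t^2 - 16*t + 64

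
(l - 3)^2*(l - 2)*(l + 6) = l^4 - 2*l^3 - 27*l^2 + 108*l - 108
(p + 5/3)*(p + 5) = p^2 + 20*p/3 + 25/3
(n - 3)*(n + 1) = n^2 - 2*n - 3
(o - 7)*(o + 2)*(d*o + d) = d*o^3 - 4*d*o^2 - 19*d*o - 14*d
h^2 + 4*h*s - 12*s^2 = (h - 2*s)*(h + 6*s)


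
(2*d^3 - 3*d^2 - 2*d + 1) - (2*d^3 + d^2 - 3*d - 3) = -4*d^2 + d + 4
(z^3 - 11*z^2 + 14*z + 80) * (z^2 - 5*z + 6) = z^5 - 16*z^4 + 75*z^3 - 56*z^2 - 316*z + 480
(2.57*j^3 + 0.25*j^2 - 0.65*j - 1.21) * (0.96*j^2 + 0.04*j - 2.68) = 2.4672*j^5 + 0.3428*j^4 - 7.5016*j^3 - 1.8576*j^2 + 1.6936*j + 3.2428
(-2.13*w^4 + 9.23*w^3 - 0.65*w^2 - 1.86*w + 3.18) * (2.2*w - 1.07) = -4.686*w^5 + 22.5851*w^4 - 11.3061*w^3 - 3.3965*w^2 + 8.9862*w - 3.4026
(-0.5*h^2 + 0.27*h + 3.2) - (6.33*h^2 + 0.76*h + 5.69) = -6.83*h^2 - 0.49*h - 2.49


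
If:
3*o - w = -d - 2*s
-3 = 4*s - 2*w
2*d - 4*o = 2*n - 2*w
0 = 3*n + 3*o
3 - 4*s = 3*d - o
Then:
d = 33/4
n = 9/4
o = -9/4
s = -6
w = -21/2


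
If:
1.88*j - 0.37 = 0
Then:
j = 0.20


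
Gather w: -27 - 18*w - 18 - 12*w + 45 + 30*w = 0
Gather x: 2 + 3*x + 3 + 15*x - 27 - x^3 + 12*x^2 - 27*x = -x^3 + 12*x^2 - 9*x - 22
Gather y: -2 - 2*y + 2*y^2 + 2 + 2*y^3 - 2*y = 2*y^3 + 2*y^2 - 4*y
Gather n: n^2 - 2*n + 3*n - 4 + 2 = n^2 + n - 2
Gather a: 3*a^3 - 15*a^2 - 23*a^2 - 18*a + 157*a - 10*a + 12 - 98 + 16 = 3*a^3 - 38*a^2 + 129*a - 70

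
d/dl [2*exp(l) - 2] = 2*exp(l)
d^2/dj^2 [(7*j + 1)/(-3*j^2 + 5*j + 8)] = 2*((6*j - 5)^2*(7*j + 1) + (63*j - 32)*(-3*j^2 + 5*j + 8))/(-3*j^2 + 5*j + 8)^3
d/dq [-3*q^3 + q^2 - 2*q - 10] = -9*q^2 + 2*q - 2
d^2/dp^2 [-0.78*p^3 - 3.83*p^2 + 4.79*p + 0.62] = -4.68*p - 7.66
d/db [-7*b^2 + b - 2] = 1 - 14*b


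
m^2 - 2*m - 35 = (m - 7)*(m + 5)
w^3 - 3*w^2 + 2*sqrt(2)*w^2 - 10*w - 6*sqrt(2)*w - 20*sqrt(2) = (w - 5)*(w + 2)*(w + 2*sqrt(2))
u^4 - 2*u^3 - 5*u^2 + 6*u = u*(u - 3)*(u - 1)*(u + 2)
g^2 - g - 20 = (g - 5)*(g + 4)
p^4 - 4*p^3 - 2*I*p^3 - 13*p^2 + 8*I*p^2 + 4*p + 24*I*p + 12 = (p - 6)*(p + 2)*(p - I)^2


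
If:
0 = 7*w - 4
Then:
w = 4/7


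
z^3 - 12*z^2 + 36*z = z*(z - 6)^2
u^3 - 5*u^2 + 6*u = u*(u - 3)*(u - 2)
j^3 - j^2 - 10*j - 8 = (j - 4)*(j + 1)*(j + 2)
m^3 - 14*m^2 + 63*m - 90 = (m - 6)*(m - 5)*(m - 3)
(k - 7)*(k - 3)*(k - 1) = k^3 - 11*k^2 + 31*k - 21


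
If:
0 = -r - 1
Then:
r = -1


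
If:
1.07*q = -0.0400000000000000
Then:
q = -0.04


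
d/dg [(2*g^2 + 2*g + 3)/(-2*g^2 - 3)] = 2*(2*g^2 - 3)/(4*g^4 + 12*g^2 + 9)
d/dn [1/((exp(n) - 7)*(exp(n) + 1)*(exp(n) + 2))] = -((exp(n) - 7)*(exp(n) + 1) + (exp(n) - 7)*(exp(n) + 2) + (exp(n) + 1)*(exp(n) + 2))/(4*(exp(n) - 7)^2*(exp(n) + 2)^2*cosh(n/2)^2)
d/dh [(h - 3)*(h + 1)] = 2*h - 2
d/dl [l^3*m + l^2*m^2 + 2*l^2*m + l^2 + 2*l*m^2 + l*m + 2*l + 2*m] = 3*l^2*m + 2*l*m^2 + 4*l*m + 2*l + 2*m^2 + m + 2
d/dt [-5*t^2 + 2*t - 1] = 2 - 10*t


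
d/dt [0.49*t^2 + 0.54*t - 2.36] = 0.98*t + 0.54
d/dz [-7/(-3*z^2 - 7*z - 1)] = 7*(-6*z - 7)/(3*z^2 + 7*z + 1)^2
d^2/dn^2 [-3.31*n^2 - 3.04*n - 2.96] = -6.62000000000000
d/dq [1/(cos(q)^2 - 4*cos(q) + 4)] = 2*sin(q)/(cos(q) - 2)^3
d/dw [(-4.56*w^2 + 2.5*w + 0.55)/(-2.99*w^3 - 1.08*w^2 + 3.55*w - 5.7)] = (-13.6344*w^4 + 14.95*w^3 - 8.5545*w^2 + 53.172*w - 16.2025)/(8.9401*w^6 + 6.4584*w^5 - 20.0626*w^4 + 26.418*w^3 + 24.9145*w^2 - 40.47*w + 32.49)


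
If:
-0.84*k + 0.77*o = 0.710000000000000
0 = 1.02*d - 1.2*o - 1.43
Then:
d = 1.17647058823529*o + 1.40196078431373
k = 0.916666666666667*o - 0.845238095238095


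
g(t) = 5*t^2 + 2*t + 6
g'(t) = 10*t + 2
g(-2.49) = 32.02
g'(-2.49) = -22.90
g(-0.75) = 7.31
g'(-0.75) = -5.50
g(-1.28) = 11.63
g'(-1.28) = -10.80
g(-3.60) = 63.60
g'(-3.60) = -34.00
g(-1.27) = 11.52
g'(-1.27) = -10.70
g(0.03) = 6.06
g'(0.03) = 2.30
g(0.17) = 6.48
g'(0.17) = 3.70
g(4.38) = 110.68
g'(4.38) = 45.80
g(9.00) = 429.00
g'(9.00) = 92.00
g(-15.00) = 1101.00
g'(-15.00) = -148.00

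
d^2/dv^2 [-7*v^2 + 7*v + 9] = -14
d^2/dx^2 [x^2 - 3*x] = 2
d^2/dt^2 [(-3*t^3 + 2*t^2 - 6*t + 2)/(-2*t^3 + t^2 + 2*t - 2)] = 4*(-t^6 + 54*t^5 - 90*t^4 + 70*t^3 - 87*t^2 + 42*t + 2)/(8*t^9 - 12*t^8 - 18*t^7 + 47*t^6 - 6*t^5 - 54*t^4 + 40*t^3 + 12*t^2 - 24*t + 8)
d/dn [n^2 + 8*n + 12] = 2*n + 8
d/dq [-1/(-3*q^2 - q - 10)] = (-6*q - 1)/(3*q^2 + q + 10)^2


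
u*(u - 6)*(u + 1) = u^3 - 5*u^2 - 6*u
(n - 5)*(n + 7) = n^2 + 2*n - 35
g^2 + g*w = g*(g + w)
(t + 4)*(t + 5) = t^2 + 9*t + 20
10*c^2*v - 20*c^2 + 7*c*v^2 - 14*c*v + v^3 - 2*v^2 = (2*c + v)*(5*c + v)*(v - 2)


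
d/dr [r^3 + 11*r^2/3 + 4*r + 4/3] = 3*r^2 + 22*r/3 + 4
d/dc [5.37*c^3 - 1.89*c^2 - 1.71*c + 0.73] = 16.11*c^2 - 3.78*c - 1.71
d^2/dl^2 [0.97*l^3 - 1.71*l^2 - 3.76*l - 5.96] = 5.82*l - 3.42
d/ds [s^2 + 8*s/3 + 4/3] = 2*s + 8/3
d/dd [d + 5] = 1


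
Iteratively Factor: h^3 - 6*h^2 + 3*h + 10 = (h - 5)*(h^2 - h - 2) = (h - 5)*(h - 2)*(h + 1)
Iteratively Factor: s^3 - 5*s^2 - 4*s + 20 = (s + 2)*(s^2 - 7*s + 10) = (s - 2)*(s + 2)*(s - 5)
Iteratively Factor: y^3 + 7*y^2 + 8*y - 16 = (y - 1)*(y^2 + 8*y + 16) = (y - 1)*(y + 4)*(y + 4)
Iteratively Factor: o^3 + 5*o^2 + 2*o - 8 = (o + 2)*(o^2 + 3*o - 4) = (o + 2)*(o + 4)*(o - 1)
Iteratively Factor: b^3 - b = (b + 1)*(b^2 - b) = b*(b + 1)*(b - 1)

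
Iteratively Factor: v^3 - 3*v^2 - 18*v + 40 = (v + 4)*(v^2 - 7*v + 10) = (v - 2)*(v + 4)*(v - 5)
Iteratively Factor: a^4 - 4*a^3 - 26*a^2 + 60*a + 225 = (a + 3)*(a^3 - 7*a^2 - 5*a + 75) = (a + 3)^2*(a^2 - 10*a + 25) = (a - 5)*(a + 3)^2*(a - 5)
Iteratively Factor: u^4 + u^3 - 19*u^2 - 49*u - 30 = (u + 2)*(u^3 - u^2 - 17*u - 15) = (u - 5)*(u + 2)*(u^2 + 4*u + 3) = (u - 5)*(u + 2)*(u + 3)*(u + 1)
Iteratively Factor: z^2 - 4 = (z + 2)*(z - 2)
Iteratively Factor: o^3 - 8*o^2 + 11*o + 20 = (o + 1)*(o^2 - 9*o + 20) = (o - 4)*(o + 1)*(o - 5)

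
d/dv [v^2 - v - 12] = 2*v - 1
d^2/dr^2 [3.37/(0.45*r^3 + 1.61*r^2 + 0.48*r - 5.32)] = (-(9.099*r + 10.8514)*(0.45*r^3 + 1.61*r^2 + 0.48*r - 5.32) + 3.37*(1.35*r^2 + 3.22*r + 0.48)*(2.7*r^2 + 6.44*r + 0.96))/(0.45*r^3 + 1.61*r^2 + 0.48*r - 5.32)^3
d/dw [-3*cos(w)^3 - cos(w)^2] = (9*cos(w) + 2)*sin(w)*cos(w)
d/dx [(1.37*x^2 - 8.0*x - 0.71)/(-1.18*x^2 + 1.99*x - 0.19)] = (-6.7137*x^2 - 2.1962*x + 2.9329)/(1.3924*x^4 - 4.6964*x^3 + 4.4085*x^2 - 0.7562*x + 0.0361)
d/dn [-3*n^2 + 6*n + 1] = 6 - 6*n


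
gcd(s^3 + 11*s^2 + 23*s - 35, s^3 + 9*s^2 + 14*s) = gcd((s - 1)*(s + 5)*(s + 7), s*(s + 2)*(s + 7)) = s + 7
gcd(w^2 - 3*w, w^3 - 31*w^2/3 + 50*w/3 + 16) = w - 3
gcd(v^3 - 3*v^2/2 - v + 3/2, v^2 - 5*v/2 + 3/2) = v^2 - 5*v/2 + 3/2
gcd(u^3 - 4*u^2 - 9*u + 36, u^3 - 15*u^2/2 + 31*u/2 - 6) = u^2 - 7*u + 12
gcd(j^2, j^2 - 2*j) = j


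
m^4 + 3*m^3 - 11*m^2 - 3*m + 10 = (m - 2)*(m - 1)*(m + 1)*(m + 5)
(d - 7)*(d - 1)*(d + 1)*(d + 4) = d^4 - 3*d^3 - 29*d^2 + 3*d + 28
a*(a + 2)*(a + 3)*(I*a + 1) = I*a^4 + a^3 + 5*I*a^3 + 5*a^2 + 6*I*a^2 + 6*a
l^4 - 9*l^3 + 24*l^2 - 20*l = l*(l - 5)*(l - 2)^2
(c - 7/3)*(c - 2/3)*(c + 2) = c^3 - c^2 - 40*c/9 + 28/9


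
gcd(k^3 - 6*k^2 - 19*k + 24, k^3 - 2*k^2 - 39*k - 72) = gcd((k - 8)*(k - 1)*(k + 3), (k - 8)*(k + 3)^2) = k^2 - 5*k - 24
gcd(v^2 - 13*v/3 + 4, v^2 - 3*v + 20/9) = v - 4/3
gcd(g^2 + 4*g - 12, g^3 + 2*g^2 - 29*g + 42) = g - 2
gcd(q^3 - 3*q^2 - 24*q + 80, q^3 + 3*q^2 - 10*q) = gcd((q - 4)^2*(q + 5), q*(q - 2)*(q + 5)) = q + 5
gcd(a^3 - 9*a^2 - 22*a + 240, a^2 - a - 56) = a - 8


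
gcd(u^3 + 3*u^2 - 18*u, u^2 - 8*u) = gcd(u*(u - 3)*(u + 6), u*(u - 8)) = u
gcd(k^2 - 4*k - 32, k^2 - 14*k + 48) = k - 8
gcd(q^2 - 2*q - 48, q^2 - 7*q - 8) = q - 8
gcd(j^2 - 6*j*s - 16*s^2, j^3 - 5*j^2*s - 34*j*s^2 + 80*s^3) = -j + 8*s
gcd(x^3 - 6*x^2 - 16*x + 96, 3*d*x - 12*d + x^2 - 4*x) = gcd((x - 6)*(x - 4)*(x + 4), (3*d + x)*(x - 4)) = x - 4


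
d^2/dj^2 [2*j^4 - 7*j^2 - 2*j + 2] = 24*j^2 - 14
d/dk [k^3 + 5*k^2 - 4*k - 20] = 3*k^2 + 10*k - 4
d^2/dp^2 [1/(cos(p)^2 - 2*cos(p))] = (-2*(1 - cos(2*p))^2 - 15*cos(p) - 6*cos(2*p) + 3*cos(3*p) + 18)/(2*(cos(p) - 2)^3*cos(p)^3)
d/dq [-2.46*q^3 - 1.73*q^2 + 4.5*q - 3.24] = -7.38*q^2 - 3.46*q + 4.5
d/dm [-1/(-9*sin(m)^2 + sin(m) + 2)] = (1 - 18*sin(m))*cos(m)/(-9*sin(m)^2 + sin(m) + 2)^2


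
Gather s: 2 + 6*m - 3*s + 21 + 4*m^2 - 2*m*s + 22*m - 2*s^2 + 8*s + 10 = 4*m^2 + 28*m - 2*s^2 + s*(5 - 2*m) + 33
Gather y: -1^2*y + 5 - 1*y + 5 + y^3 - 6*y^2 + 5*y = y^3 - 6*y^2 + 3*y + 10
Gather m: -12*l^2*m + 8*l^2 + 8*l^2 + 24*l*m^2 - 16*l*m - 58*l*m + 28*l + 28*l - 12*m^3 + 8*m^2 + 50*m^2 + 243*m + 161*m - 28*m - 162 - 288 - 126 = 16*l^2 + 56*l - 12*m^3 + m^2*(24*l + 58) + m*(-12*l^2 - 74*l + 376) - 576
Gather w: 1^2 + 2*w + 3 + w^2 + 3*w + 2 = w^2 + 5*w + 6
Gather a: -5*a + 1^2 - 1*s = -5*a - s + 1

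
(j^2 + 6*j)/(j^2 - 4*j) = (j + 6)/(j - 4)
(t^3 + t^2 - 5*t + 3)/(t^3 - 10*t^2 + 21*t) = (t^3 + t^2 - 5*t + 3)/(t*(t^2 - 10*t + 21))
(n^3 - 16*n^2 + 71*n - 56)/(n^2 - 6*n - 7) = (n^2 - 9*n + 8)/(n + 1)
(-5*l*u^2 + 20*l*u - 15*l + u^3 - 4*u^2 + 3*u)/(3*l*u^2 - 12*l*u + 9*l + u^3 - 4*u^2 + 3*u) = (-5*l + u)/(3*l + u)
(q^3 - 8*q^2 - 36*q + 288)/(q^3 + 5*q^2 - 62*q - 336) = (q - 6)/(q + 7)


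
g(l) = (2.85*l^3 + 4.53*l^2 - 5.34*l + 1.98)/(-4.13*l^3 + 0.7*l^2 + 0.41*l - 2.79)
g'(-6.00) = 0.04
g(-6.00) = -0.46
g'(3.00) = 0.05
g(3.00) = -0.97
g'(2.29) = 0.02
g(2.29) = -1.00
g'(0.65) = -0.82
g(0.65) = -0.36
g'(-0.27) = 3.01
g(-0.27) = -1.34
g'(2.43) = 0.03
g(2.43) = -1.00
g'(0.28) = 0.81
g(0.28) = -0.33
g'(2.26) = 0.02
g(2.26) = -1.00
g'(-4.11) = 0.10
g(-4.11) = -0.33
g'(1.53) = -0.21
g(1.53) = -0.95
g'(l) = (8.55*l^2 + 9.06*l - 5.34)/(-4.13*l^3 + 0.7*l^2 + 0.41*l - 2.79) + (12.39*l^2 - 1.4*l - 0.41)*(2.85*l^3 + 4.53*l^2 - 5.34*l + 1.98)/(-4.13*l^3 + 0.7*l^2 + 0.41*l - 2.79)^2 = (20.7039*l^4 - 41.7714*l^3 + 6.273*l^2 - 28.0494*l + 14.0868)/(17.0569*l^6 - 5.782*l^5 - 2.8966*l^4 + 23.6194*l^3 - 3.7379*l^2 - 2.2878*l + 7.7841)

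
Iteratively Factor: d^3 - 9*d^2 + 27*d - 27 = (d - 3)*(d^2 - 6*d + 9) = (d - 3)^2*(d - 3)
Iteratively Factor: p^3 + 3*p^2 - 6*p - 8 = (p + 1)*(p^2 + 2*p - 8) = (p - 2)*(p + 1)*(p + 4)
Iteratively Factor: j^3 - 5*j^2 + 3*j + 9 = (j - 3)*(j^2 - 2*j - 3) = (j - 3)*(j + 1)*(j - 3)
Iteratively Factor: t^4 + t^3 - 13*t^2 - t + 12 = (t + 4)*(t^3 - 3*t^2 - t + 3) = (t - 3)*(t + 4)*(t^2 - 1) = (t - 3)*(t + 1)*(t + 4)*(t - 1)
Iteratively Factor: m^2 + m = (m + 1)*(m)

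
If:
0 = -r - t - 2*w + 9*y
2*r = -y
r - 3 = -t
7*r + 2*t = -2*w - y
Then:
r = 1/5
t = 14/5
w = -33/10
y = -2/5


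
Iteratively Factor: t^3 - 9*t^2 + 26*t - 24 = (t - 4)*(t^2 - 5*t + 6) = (t - 4)*(t - 3)*(t - 2)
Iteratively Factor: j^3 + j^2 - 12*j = (j)*(j^2 + j - 12) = j*(j + 4)*(j - 3)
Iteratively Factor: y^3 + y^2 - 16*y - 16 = (y + 4)*(y^2 - 3*y - 4) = (y - 4)*(y + 4)*(y + 1)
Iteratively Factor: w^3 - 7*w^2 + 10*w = (w - 5)*(w^2 - 2*w) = (w - 5)*(w - 2)*(w)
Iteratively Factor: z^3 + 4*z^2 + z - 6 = (z - 1)*(z^2 + 5*z + 6) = (z - 1)*(z + 3)*(z + 2)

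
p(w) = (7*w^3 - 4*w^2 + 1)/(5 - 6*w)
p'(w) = (21*w^2 - 8*w)/(5 - 6*w) + 6*(7*w^3 - 4*w^2 + 1)/(5 - 6*w)^2 = (-84*w^3 + 129*w^2 - 40*w + 6)/(36*w^2 - 60*w + 25)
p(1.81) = -5.02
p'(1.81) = -4.13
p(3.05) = -12.21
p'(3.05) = -7.35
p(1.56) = -4.09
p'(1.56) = -3.23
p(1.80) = -4.98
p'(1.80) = -4.10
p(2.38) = -7.84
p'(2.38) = -5.70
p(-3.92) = -16.90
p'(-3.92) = 8.86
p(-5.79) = -37.54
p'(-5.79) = 13.21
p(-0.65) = -0.29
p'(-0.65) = 1.38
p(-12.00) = -164.56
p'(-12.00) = 27.70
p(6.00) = -44.16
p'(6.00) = -14.29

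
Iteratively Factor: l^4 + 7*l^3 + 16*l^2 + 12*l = (l + 2)*(l^3 + 5*l^2 + 6*l) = l*(l + 2)*(l^2 + 5*l + 6) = l*(l + 2)^2*(l + 3)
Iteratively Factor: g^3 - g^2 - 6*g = (g + 2)*(g^2 - 3*g) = (g - 3)*(g + 2)*(g)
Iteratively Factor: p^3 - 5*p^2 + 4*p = (p - 1)*(p^2 - 4*p) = (p - 4)*(p - 1)*(p)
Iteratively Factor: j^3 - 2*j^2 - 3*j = (j - 3)*(j^2 + j) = (j - 3)*(j + 1)*(j)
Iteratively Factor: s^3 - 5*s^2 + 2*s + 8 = (s + 1)*(s^2 - 6*s + 8) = (s - 4)*(s + 1)*(s - 2)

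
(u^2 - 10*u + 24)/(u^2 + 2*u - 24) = (u - 6)/(u + 6)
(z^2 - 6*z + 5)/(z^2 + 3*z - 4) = (z - 5)/(z + 4)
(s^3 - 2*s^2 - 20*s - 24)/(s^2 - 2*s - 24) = (s^2 + 4*s + 4)/(s + 4)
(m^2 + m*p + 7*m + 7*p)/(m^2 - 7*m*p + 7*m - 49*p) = (-m - p)/(-m + 7*p)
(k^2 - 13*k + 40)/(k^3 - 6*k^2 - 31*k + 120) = (k - 5)/(k^2 + 2*k - 15)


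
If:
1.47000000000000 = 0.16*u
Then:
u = 9.19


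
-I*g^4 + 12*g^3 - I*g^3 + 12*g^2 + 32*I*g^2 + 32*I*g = g*(g + 4*I)*(g + 8*I)*(-I*g - I)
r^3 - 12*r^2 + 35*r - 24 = (r - 8)*(r - 3)*(r - 1)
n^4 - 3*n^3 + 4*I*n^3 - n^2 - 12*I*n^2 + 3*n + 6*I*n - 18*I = (n - 3)*(n - I)*(n + 2*I)*(n + 3*I)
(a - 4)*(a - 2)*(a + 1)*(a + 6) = a^4 + a^3 - 28*a^2 + 20*a + 48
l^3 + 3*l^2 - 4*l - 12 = (l - 2)*(l + 2)*(l + 3)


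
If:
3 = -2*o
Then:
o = -3/2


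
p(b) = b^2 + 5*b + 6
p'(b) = 2*b + 5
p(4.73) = 52.02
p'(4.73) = 14.46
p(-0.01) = 5.95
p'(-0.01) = 4.98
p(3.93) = 41.09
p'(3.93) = 12.86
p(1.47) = 15.51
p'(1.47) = 7.94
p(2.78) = 27.63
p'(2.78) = 10.56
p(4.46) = 48.19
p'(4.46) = 13.92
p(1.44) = 15.27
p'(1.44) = 7.88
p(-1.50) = 0.75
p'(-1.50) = 2.00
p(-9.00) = 42.00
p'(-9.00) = -13.00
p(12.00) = 210.00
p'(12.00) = 29.00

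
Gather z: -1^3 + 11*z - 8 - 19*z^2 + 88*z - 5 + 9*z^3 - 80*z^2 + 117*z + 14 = 9*z^3 - 99*z^2 + 216*z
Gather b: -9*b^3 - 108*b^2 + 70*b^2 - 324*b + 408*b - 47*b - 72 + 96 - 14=-9*b^3 - 38*b^2 + 37*b + 10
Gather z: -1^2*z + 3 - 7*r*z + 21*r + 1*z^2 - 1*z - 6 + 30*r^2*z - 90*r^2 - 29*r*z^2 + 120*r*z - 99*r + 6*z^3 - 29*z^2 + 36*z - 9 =-90*r^2 - 78*r + 6*z^3 + z^2*(-29*r - 28) + z*(30*r^2 + 113*r + 34) - 12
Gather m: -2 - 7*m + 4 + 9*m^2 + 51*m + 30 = 9*m^2 + 44*m + 32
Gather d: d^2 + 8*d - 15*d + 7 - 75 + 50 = d^2 - 7*d - 18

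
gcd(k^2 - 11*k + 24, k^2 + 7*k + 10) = 1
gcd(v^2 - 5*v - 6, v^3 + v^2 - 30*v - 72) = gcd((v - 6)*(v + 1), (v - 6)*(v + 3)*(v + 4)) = v - 6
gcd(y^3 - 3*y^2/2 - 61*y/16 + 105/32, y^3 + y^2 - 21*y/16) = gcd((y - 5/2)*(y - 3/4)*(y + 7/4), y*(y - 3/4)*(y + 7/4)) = y^2 + y - 21/16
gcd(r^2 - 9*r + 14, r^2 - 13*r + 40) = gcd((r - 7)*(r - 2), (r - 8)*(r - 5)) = 1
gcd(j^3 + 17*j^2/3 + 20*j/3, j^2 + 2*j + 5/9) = j + 5/3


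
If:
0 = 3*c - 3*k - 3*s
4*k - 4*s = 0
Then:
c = 2*s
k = s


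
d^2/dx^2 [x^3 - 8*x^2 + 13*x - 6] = 6*x - 16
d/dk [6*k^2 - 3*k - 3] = 12*k - 3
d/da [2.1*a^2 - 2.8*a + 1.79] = 4.2*a - 2.8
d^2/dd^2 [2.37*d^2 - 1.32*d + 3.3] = 4.74000000000000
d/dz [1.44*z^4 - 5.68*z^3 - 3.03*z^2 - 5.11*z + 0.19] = 5.76*z^3 - 17.04*z^2 - 6.06*z - 5.11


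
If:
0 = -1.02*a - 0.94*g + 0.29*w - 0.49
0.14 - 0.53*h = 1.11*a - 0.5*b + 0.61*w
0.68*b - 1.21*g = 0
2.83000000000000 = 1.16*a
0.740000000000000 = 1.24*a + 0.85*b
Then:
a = 2.44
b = -2.69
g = -1.51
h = -13.57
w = 5.37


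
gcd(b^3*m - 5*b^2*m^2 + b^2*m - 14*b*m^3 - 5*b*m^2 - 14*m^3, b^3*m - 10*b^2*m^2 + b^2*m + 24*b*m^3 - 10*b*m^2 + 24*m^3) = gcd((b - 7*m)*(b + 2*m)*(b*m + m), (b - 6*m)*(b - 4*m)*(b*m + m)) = b*m + m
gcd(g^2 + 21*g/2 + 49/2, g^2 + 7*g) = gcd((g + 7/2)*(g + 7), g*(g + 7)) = g + 7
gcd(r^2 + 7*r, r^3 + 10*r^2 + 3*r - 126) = r + 7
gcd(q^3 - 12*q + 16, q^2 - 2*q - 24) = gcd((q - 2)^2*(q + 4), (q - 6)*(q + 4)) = q + 4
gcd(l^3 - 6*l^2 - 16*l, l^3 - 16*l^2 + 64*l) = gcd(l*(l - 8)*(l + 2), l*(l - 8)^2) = l^2 - 8*l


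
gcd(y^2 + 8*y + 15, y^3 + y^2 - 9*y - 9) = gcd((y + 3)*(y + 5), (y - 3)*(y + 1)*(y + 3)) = y + 3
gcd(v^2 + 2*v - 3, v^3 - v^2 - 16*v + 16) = v - 1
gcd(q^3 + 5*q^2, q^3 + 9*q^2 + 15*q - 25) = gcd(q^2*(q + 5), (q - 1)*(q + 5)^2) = q + 5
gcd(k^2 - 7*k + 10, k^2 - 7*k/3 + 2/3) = k - 2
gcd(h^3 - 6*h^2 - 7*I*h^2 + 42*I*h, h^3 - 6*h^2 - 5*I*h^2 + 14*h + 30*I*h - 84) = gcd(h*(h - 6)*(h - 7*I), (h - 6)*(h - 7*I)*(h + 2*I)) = h^2 + h*(-6 - 7*I) + 42*I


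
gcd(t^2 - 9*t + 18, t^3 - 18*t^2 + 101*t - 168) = t - 3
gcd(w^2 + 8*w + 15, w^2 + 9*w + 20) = w + 5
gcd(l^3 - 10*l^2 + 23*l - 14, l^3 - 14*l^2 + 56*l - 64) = l - 2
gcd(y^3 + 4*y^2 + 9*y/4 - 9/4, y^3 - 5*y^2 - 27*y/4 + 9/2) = y^2 + y - 3/4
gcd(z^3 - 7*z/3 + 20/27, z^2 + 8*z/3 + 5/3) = z + 5/3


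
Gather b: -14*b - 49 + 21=-14*b - 28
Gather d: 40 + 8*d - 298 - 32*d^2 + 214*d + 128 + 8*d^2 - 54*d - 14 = -24*d^2 + 168*d - 144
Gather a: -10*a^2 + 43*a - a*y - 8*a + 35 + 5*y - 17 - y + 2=-10*a^2 + a*(35 - y) + 4*y + 20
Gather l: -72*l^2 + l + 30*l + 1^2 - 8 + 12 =-72*l^2 + 31*l + 5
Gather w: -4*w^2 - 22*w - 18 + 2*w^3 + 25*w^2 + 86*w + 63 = 2*w^3 + 21*w^2 + 64*w + 45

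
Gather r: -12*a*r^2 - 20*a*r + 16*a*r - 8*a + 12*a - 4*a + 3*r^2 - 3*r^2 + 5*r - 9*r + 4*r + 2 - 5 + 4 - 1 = -12*a*r^2 - 4*a*r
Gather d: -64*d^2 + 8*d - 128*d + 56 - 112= -64*d^2 - 120*d - 56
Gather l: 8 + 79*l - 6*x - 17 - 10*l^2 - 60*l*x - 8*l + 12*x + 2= -10*l^2 + l*(71 - 60*x) + 6*x - 7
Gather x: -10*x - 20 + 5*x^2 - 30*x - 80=5*x^2 - 40*x - 100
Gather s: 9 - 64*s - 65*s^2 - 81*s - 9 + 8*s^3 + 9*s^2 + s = 8*s^3 - 56*s^2 - 144*s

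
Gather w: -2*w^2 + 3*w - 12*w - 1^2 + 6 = -2*w^2 - 9*w + 5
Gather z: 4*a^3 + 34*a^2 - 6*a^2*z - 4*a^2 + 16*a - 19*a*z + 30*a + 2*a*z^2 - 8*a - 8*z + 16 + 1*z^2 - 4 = 4*a^3 + 30*a^2 + 38*a + z^2*(2*a + 1) + z*(-6*a^2 - 19*a - 8) + 12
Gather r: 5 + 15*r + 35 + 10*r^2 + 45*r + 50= 10*r^2 + 60*r + 90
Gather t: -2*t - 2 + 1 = -2*t - 1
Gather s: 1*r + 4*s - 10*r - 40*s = -9*r - 36*s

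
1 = 1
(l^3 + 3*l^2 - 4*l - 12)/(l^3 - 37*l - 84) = (l^2 - 4)/(l^2 - 3*l - 28)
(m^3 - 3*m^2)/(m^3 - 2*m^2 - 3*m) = m/(m + 1)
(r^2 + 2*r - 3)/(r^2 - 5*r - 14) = (-r^2 - 2*r + 3)/(-r^2 + 5*r + 14)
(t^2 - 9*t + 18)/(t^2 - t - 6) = (t - 6)/(t + 2)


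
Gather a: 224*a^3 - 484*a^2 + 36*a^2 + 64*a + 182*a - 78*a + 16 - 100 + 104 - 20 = 224*a^3 - 448*a^2 + 168*a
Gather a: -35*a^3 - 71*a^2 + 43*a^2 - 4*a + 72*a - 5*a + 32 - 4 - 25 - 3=-35*a^3 - 28*a^2 + 63*a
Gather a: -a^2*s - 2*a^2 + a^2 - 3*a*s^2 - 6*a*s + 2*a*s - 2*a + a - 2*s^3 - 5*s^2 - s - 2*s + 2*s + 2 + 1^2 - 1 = a^2*(-s - 1) + a*(-3*s^2 - 4*s - 1) - 2*s^3 - 5*s^2 - s + 2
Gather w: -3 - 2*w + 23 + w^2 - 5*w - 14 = w^2 - 7*w + 6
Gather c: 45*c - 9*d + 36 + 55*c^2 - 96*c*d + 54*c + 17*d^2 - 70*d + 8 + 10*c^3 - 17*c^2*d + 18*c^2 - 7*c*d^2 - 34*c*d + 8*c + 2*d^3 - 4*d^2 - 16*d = 10*c^3 + c^2*(73 - 17*d) + c*(-7*d^2 - 130*d + 107) + 2*d^3 + 13*d^2 - 95*d + 44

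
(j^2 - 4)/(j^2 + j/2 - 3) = 2*(j - 2)/(2*j - 3)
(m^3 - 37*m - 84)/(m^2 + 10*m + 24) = (m^2 - 4*m - 21)/(m + 6)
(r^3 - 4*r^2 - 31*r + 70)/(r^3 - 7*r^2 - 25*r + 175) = (r - 2)/(r - 5)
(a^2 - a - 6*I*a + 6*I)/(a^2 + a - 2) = (a - 6*I)/(a + 2)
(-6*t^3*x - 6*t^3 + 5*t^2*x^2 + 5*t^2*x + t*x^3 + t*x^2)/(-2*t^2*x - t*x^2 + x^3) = t*(6*t^2*x + 6*t^2 - 5*t*x^2 - 5*t*x - x^3 - x^2)/(x*(2*t^2 + t*x - x^2))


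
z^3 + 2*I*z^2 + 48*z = z*(z - 6*I)*(z + 8*I)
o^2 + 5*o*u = o*(o + 5*u)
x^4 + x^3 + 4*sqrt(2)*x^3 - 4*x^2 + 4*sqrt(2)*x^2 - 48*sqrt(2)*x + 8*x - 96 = (x - 3)*(x + 4)*(x + 2*sqrt(2))^2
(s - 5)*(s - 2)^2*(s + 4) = s^4 - 5*s^3 - 12*s^2 + 76*s - 80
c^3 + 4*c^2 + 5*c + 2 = (c + 1)^2*(c + 2)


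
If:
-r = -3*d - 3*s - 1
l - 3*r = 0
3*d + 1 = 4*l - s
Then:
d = -35*s/33 - 1/3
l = -6*s/11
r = -2*s/11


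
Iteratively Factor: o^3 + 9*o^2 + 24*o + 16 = (o + 4)*(o^2 + 5*o + 4) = (o + 4)^2*(o + 1)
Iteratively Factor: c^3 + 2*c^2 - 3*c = (c)*(c^2 + 2*c - 3) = c*(c + 3)*(c - 1)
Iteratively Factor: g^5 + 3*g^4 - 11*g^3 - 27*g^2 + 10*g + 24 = (g - 3)*(g^4 + 6*g^3 + 7*g^2 - 6*g - 8) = (g - 3)*(g + 4)*(g^3 + 2*g^2 - g - 2) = (g - 3)*(g + 2)*(g + 4)*(g^2 - 1) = (g - 3)*(g + 1)*(g + 2)*(g + 4)*(g - 1)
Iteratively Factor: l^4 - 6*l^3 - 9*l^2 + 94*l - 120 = (l + 4)*(l^3 - 10*l^2 + 31*l - 30) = (l - 2)*(l + 4)*(l^2 - 8*l + 15) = (l - 5)*(l - 2)*(l + 4)*(l - 3)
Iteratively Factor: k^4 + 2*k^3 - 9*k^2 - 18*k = (k)*(k^3 + 2*k^2 - 9*k - 18) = k*(k - 3)*(k^2 + 5*k + 6) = k*(k - 3)*(k + 2)*(k + 3)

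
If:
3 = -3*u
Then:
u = -1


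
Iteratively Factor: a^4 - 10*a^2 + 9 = (a - 3)*(a^3 + 3*a^2 - a - 3) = (a - 3)*(a + 3)*(a^2 - 1) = (a - 3)*(a - 1)*(a + 3)*(a + 1)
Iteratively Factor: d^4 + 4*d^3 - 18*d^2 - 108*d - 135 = (d + 3)*(d^3 + d^2 - 21*d - 45) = (d - 5)*(d + 3)*(d^2 + 6*d + 9) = (d - 5)*(d + 3)^2*(d + 3)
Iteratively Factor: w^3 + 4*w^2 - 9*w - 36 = (w + 3)*(w^2 + w - 12) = (w + 3)*(w + 4)*(w - 3)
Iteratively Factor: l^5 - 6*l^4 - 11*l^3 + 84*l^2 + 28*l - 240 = (l - 2)*(l^4 - 4*l^3 - 19*l^2 + 46*l + 120) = (l - 5)*(l - 2)*(l^3 + l^2 - 14*l - 24) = (l - 5)*(l - 4)*(l - 2)*(l^2 + 5*l + 6) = (l - 5)*(l - 4)*(l - 2)*(l + 3)*(l + 2)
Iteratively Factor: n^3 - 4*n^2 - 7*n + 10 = (n + 2)*(n^2 - 6*n + 5) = (n - 5)*(n + 2)*(n - 1)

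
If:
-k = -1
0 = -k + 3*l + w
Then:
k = 1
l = 1/3 - w/3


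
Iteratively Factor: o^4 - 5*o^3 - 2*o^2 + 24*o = (o)*(o^3 - 5*o^2 - 2*o + 24) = o*(o + 2)*(o^2 - 7*o + 12) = o*(o - 4)*(o + 2)*(o - 3)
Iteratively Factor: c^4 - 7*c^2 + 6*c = (c - 2)*(c^3 + 2*c^2 - 3*c) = (c - 2)*(c - 1)*(c^2 + 3*c) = (c - 2)*(c - 1)*(c + 3)*(c)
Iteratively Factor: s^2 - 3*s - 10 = (s - 5)*(s + 2)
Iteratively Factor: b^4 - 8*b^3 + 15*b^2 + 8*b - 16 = (b + 1)*(b^3 - 9*b^2 + 24*b - 16) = (b - 4)*(b + 1)*(b^2 - 5*b + 4) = (b - 4)^2*(b + 1)*(b - 1)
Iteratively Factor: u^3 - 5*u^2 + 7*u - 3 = (u - 1)*(u^2 - 4*u + 3) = (u - 1)^2*(u - 3)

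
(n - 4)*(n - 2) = n^2 - 6*n + 8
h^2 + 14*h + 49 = (h + 7)^2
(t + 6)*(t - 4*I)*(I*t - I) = I*t^3 + 4*t^2 + 5*I*t^2 + 20*t - 6*I*t - 24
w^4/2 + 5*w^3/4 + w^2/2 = w^2*(w/2 + 1)*(w + 1/2)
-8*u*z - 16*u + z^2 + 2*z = (-8*u + z)*(z + 2)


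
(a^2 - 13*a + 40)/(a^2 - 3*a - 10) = (a - 8)/(a + 2)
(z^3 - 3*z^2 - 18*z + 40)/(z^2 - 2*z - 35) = (-z^3 + 3*z^2 + 18*z - 40)/(-z^2 + 2*z + 35)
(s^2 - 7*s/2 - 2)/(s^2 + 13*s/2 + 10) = (2*s^2 - 7*s - 4)/(2*s^2 + 13*s + 20)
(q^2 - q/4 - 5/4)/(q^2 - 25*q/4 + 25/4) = (q + 1)/(q - 5)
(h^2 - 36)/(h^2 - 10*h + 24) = (h + 6)/(h - 4)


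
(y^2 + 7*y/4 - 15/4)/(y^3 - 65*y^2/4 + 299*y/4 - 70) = (y + 3)/(y^2 - 15*y + 56)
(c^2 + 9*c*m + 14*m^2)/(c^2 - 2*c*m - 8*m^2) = (c + 7*m)/(c - 4*m)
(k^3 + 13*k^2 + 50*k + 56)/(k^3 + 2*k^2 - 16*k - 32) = (k + 7)/(k - 4)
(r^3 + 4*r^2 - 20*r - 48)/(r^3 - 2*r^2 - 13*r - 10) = (r^2 + 2*r - 24)/(r^2 - 4*r - 5)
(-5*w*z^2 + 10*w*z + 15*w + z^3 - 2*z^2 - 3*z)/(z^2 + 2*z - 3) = (-5*w*z^2 + 10*w*z + 15*w + z^3 - 2*z^2 - 3*z)/(z^2 + 2*z - 3)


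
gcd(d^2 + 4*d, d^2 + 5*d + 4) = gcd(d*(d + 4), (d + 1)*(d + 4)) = d + 4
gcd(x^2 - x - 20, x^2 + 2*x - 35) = x - 5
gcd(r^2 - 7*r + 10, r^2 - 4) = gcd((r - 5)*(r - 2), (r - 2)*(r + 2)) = r - 2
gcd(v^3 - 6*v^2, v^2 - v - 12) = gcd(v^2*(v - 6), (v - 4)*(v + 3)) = 1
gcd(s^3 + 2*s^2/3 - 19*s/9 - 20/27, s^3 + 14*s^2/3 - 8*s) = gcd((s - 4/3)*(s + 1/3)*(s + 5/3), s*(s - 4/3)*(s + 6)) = s - 4/3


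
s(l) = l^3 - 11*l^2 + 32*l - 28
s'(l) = 3*l^2 - 22*l + 32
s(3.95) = -11.60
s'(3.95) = -8.09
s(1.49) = -1.43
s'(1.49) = 5.88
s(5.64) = -18.02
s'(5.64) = 3.35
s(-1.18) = -82.72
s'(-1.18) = 62.14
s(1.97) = -0.00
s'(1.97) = 0.30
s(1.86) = -0.10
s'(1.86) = 1.46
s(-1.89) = -134.52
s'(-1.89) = 84.30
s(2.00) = 0.00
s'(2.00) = 0.00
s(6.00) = -16.00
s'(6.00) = 8.00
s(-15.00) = -6358.00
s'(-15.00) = 1037.00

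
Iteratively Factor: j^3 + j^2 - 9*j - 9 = (j + 1)*(j^2 - 9) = (j + 1)*(j + 3)*(j - 3)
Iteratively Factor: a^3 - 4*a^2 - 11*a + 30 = (a - 5)*(a^2 + a - 6) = (a - 5)*(a - 2)*(a + 3)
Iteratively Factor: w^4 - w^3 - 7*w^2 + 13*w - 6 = (w + 3)*(w^3 - 4*w^2 + 5*w - 2) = (w - 1)*(w + 3)*(w^2 - 3*w + 2) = (w - 2)*(w - 1)*(w + 3)*(w - 1)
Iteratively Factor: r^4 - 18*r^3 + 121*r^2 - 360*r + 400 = (r - 5)*(r^3 - 13*r^2 + 56*r - 80) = (r - 5)^2*(r^2 - 8*r + 16) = (r - 5)^2*(r - 4)*(r - 4)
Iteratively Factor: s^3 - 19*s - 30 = (s - 5)*(s^2 + 5*s + 6) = (s - 5)*(s + 2)*(s + 3)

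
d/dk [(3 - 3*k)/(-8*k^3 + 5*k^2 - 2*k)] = 3*(-16*k^3 + 29*k^2 - 10*k + 2)/(k^2*(64*k^4 - 80*k^3 + 57*k^2 - 20*k + 4))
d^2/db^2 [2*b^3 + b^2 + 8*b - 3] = 12*b + 2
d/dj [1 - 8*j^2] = -16*j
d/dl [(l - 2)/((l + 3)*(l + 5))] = (-l^2 + 4*l + 31)/(l^4 + 16*l^3 + 94*l^2 + 240*l + 225)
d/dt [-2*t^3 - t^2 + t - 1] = -6*t^2 - 2*t + 1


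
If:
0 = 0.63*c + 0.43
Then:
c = -0.68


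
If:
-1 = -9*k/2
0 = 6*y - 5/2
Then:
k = 2/9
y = 5/12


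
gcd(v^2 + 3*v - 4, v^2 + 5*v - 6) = v - 1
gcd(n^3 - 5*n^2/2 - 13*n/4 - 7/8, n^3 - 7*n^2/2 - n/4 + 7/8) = n^2 - 3*n - 7/4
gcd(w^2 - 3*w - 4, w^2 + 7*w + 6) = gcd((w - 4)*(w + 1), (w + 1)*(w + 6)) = w + 1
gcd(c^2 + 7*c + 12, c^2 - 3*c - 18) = c + 3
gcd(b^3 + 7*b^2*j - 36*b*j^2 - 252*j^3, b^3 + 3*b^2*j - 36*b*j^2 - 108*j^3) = b^2 - 36*j^2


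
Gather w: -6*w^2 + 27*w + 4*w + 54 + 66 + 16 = -6*w^2 + 31*w + 136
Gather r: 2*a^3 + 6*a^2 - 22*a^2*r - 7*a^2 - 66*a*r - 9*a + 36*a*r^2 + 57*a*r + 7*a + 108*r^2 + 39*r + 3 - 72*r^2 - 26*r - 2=2*a^3 - a^2 - 2*a + r^2*(36*a + 36) + r*(-22*a^2 - 9*a + 13) + 1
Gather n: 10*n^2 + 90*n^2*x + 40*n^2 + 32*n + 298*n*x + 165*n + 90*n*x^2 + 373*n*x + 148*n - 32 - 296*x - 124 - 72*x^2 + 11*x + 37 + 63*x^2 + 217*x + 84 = n^2*(90*x + 50) + n*(90*x^2 + 671*x + 345) - 9*x^2 - 68*x - 35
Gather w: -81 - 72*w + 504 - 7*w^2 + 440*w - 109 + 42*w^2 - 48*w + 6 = 35*w^2 + 320*w + 320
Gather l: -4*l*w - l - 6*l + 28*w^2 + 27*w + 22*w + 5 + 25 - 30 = l*(-4*w - 7) + 28*w^2 + 49*w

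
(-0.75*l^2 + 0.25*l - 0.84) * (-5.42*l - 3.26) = 4.065*l^3 + 1.09*l^2 + 3.7378*l + 2.7384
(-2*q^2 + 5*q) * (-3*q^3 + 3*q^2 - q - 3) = 6*q^5 - 21*q^4 + 17*q^3 + q^2 - 15*q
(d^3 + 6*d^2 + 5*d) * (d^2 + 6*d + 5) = d^5 + 12*d^4 + 46*d^3 + 60*d^2 + 25*d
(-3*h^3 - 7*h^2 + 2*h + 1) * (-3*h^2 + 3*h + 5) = 9*h^5 + 12*h^4 - 42*h^3 - 32*h^2 + 13*h + 5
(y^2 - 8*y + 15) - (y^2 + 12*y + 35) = -20*y - 20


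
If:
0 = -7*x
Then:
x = 0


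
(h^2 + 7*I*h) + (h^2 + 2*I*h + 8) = 2*h^2 + 9*I*h + 8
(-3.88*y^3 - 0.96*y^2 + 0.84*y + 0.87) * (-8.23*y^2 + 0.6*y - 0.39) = 31.9324*y^5 + 5.5728*y^4 - 5.976*y^3 - 6.2817*y^2 + 0.1944*y - 0.3393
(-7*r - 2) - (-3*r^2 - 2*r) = 3*r^2 - 5*r - 2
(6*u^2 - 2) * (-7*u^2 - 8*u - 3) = -42*u^4 - 48*u^3 - 4*u^2 + 16*u + 6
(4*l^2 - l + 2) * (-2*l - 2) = -8*l^3 - 6*l^2 - 2*l - 4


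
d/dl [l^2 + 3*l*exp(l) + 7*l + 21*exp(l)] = 3*l*exp(l) + 2*l + 24*exp(l) + 7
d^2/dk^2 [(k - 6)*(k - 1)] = 2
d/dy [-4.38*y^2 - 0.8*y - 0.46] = -8.76*y - 0.8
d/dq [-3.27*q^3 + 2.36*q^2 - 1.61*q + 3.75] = -9.81*q^2 + 4.72*q - 1.61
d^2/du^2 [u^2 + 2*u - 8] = 2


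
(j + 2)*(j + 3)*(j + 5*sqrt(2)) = j^3 + 5*j^2 + 5*sqrt(2)*j^2 + 6*j + 25*sqrt(2)*j + 30*sqrt(2)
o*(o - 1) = o^2 - o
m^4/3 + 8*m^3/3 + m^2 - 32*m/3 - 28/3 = (m/3 + 1/3)*(m - 2)*(m + 2)*(m + 7)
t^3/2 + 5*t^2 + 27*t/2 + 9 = (t/2 + 1/2)*(t + 3)*(t + 6)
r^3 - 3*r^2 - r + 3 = (r - 3)*(r - 1)*(r + 1)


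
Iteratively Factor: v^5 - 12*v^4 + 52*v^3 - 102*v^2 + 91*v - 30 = (v - 1)*(v^4 - 11*v^3 + 41*v^2 - 61*v + 30) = (v - 1)^2*(v^3 - 10*v^2 + 31*v - 30) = (v - 5)*(v - 1)^2*(v^2 - 5*v + 6) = (v - 5)*(v - 2)*(v - 1)^2*(v - 3)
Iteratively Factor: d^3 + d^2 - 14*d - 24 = (d - 4)*(d^2 + 5*d + 6) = (d - 4)*(d + 2)*(d + 3)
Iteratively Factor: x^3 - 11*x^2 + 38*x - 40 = (x - 2)*(x^2 - 9*x + 20) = (x - 5)*(x - 2)*(x - 4)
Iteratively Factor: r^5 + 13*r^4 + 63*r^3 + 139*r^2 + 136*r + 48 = (r + 4)*(r^4 + 9*r^3 + 27*r^2 + 31*r + 12) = (r + 4)^2*(r^3 + 5*r^2 + 7*r + 3) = (r + 1)*(r + 4)^2*(r^2 + 4*r + 3) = (r + 1)*(r + 3)*(r + 4)^2*(r + 1)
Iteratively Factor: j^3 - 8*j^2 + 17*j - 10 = (j - 1)*(j^2 - 7*j + 10) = (j - 2)*(j - 1)*(j - 5)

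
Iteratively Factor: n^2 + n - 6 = (n + 3)*(n - 2)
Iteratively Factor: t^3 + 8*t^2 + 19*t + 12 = (t + 3)*(t^2 + 5*t + 4) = (t + 1)*(t + 3)*(t + 4)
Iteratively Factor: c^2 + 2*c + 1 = (c + 1)*(c + 1)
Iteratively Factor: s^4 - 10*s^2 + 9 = (s + 3)*(s^3 - 3*s^2 - s + 3) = (s - 1)*(s + 3)*(s^2 - 2*s - 3) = (s - 1)*(s + 1)*(s + 3)*(s - 3)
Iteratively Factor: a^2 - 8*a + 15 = (a - 5)*(a - 3)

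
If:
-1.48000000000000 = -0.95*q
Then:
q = 1.56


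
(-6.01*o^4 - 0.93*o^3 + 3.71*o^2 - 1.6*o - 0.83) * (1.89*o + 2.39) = -11.3589*o^5 - 16.1216*o^4 + 4.7892*o^3 + 5.8429*o^2 - 5.3927*o - 1.9837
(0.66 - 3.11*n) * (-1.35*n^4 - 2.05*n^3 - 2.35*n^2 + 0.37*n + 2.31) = 4.1985*n^5 + 5.4845*n^4 + 5.9555*n^3 - 2.7017*n^2 - 6.9399*n + 1.5246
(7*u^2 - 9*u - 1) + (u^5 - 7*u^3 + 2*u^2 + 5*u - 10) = u^5 - 7*u^3 + 9*u^2 - 4*u - 11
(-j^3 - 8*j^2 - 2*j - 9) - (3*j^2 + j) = -j^3 - 11*j^2 - 3*j - 9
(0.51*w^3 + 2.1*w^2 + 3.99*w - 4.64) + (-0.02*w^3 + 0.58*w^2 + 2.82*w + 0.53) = 0.49*w^3 + 2.68*w^2 + 6.81*w - 4.11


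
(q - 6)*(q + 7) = q^2 + q - 42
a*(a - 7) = a^2 - 7*a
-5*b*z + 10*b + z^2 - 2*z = (-5*b + z)*(z - 2)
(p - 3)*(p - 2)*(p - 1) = p^3 - 6*p^2 + 11*p - 6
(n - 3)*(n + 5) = n^2 + 2*n - 15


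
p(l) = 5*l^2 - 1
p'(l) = 10*l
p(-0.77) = 1.96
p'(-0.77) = -7.70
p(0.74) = 1.74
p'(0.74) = 7.40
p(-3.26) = 52.14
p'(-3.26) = -32.60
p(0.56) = 0.57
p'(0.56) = 5.60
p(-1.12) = 5.27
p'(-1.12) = -11.20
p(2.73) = 36.26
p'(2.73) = 27.30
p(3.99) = 78.60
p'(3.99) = 39.90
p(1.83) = 15.74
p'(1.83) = 18.30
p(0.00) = -1.00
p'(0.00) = 0.00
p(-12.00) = 719.00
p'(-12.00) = -120.00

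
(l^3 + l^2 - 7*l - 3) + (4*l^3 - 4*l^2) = 5*l^3 - 3*l^2 - 7*l - 3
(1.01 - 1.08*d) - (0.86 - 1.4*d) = 0.32*d + 0.15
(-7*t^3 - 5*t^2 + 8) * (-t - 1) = 7*t^4 + 12*t^3 + 5*t^2 - 8*t - 8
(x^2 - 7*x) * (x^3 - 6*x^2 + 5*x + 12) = x^5 - 13*x^4 + 47*x^3 - 23*x^2 - 84*x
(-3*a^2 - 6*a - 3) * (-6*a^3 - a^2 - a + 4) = 18*a^5 + 39*a^4 + 27*a^3 - 3*a^2 - 21*a - 12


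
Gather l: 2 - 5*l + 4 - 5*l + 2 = 8 - 10*l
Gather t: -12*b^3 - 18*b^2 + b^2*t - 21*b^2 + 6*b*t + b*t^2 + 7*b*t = -12*b^3 - 39*b^2 + b*t^2 + t*(b^2 + 13*b)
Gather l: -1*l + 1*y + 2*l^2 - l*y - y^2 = 2*l^2 + l*(-y - 1) - y^2 + y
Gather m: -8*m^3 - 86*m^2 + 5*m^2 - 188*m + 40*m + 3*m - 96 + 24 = -8*m^3 - 81*m^2 - 145*m - 72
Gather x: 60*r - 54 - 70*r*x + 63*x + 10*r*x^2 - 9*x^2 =60*r + x^2*(10*r - 9) + x*(63 - 70*r) - 54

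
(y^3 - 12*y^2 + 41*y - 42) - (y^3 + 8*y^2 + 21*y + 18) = -20*y^2 + 20*y - 60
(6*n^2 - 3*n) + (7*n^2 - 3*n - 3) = 13*n^2 - 6*n - 3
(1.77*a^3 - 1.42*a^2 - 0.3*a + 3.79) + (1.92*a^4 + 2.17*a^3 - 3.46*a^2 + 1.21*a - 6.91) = 1.92*a^4 + 3.94*a^3 - 4.88*a^2 + 0.91*a - 3.12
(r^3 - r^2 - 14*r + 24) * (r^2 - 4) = r^5 - r^4 - 18*r^3 + 28*r^2 + 56*r - 96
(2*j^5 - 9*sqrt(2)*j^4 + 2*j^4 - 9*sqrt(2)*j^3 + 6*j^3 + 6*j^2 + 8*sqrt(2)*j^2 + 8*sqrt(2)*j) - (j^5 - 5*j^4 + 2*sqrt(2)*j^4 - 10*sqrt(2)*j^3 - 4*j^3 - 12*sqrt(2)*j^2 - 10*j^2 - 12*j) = j^5 - 11*sqrt(2)*j^4 + 7*j^4 + sqrt(2)*j^3 + 10*j^3 + 16*j^2 + 20*sqrt(2)*j^2 + 8*sqrt(2)*j + 12*j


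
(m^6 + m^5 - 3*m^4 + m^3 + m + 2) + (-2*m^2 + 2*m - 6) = m^6 + m^5 - 3*m^4 + m^3 - 2*m^2 + 3*m - 4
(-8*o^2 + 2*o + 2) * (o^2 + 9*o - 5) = -8*o^4 - 70*o^3 + 60*o^2 + 8*o - 10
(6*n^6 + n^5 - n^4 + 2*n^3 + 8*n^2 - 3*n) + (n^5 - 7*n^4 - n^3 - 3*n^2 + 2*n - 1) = 6*n^6 + 2*n^5 - 8*n^4 + n^3 + 5*n^2 - n - 1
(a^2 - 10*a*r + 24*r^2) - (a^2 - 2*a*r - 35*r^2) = -8*a*r + 59*r^2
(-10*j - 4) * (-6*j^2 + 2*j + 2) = 60*j^3 + 4*j^2 - 28*j - 8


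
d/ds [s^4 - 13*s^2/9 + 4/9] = 4*s^3 - 26*s/9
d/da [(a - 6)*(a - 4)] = 2*a - 10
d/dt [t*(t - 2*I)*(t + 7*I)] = 3*t^2 + 10*I*t + 14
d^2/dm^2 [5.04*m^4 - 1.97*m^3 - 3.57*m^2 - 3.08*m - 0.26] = 60.48*m^2 - 11.82*m - 7.14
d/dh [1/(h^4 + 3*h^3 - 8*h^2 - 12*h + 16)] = (-4*h^3 - 9*h^2 + 16*h + 12)/(h^4 + 3*h^3 - 8*h^2 - 12*h + 16)^2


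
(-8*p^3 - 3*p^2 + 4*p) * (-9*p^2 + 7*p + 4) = 72*p^5 - 29*p^4 - 89*p^3 + 16*p^2 + 16*p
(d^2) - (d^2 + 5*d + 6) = -5*d - 6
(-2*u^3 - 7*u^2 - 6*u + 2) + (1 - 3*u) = -2*u^3 - 7*u^2 - 9*u + 3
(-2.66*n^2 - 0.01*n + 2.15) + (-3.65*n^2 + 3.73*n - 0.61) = -6.31*n^2 + 3.72*n + 1.54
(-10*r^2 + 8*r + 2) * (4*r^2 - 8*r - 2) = -40*r^4 + 112*r^3 - 36*r^2 - 32*r - 4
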